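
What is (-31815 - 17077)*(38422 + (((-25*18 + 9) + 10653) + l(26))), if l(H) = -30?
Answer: -2376346768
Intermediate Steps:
(-31815 - 17077)*(38422 + (((-25*18 + 9) + 10653) + l(26))) = (-31815 - 17077)*(38422 + (((-25*18 + 9) + 10653) - 30)) = -48892*(38422 + (((-450 + 9) + 10653) - 30)) = -48892*(38422 + ((-441 + 10653) - 30)) = -48892*(38422 + (10212 - 30)) = -48892*(38422 + 10182) = -48892*48604 = -2376346768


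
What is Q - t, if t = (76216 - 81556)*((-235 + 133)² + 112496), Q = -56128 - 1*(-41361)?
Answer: 656271233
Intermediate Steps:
Q = -14767 (Q = -56128 + 41361 = -14767)
t = -656286000 (t = -5340*((-102)² + 112496) = -5340*(10404 + 112496) = -5340*122900 = -656286000)
Q - t = -14767 - 1*(-656286000) = -14767 + 656286000 = 656271233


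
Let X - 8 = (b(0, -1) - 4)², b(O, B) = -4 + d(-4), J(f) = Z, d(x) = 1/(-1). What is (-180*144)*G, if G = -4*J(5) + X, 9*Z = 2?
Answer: -2283840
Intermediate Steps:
d(x) = -1
Z = 2/9 (Z = (⅑)*2 = 2/9 ≈ 0.22222)
J(f) = 2/9
b(O, B) = -5 (b(O, B) = -4 - 1 = -5)
X = 89 (X = 8 + (-5 - 4)² = 8 + (-9)² = 8 + 81 = 89)
G = 793/9 (G = -4*2/9 + 89 = -8/9 + 89 = 793/9 ≈ 88.111)
(-180*144)*G = -180*144*(793/9) = -25920*793/9 = -2283840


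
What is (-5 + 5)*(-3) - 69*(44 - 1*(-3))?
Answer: -3243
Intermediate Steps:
(-5 + 5)*(-3) - 69*(44 - 1*(-3)) = 0*(-3) - 69*(44 + 3) = 0 - 69*47 = 0 - 3243 = -3243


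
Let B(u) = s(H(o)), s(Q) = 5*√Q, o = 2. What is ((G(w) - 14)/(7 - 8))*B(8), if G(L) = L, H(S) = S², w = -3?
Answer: 170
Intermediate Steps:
B(u) = 10 (B(u) = 5*√(2²) = 5*√4 = 5*2 = 10)
((G(w) - 14)/(7 - 8))*B(8) = ((-3 - 14)/(7 - 8))*10 = (-17/(-1))*10 = -1*(-17)*10 = 17*10 = 170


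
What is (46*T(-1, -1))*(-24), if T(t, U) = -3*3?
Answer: 9936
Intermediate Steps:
T(t, U) = -9
(46*T(-1, -1))*(-24) = (46*(-9))*(-24) = -414*(-24) = 9936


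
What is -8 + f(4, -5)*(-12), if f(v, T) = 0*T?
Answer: -8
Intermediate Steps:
f(v, T) = 0
-8 + f(4, -5)*(-12) = -8 + 0*(-12) = -8 + 0 = -8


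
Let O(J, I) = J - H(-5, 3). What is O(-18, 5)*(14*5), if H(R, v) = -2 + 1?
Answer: -1190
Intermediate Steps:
H(R, v) = -1
O(J, I) = 1 + J (O(J, I) = J - 1*(-1) = J + 1 = 1 + J)
O(-18, 5)*(14*5) = (1 - 18)*(14*5) = -17*70 = -1190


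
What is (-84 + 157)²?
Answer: 5329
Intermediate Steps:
(-84 + 157)² = 73² = 5329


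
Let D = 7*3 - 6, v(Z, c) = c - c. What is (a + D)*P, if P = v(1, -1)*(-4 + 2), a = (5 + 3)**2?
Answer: 0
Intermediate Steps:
v(Z, c) = 0
D = 15 (D = 21 - 6 = 15)
a = 64 (a = 8**2 = 64)
P = 0 (P = 0*(-4 + 2) = 0*(-2) = 0)
(a + D)*P = (64 + 15)*0 = 79*0 = 0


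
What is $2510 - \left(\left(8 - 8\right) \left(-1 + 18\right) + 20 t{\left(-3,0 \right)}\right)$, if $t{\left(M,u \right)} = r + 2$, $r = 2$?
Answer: $2430$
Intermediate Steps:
$t{\left(M,u \right)} = 4$ ($t{\left(M,u \right)} = 2 + 2 = 4$)
$2510 - \left(\left(8 - 8\right) \left(-1 + 18\right) + 20 t{\left(-3,0 \right)}\right) = 2510 - \left(\left(8 - 8\right) \left(-1 + 18\right) + 20 \cdot 4\right) = 2510 - \left(0 \cdot 17 + 80\right) = 2510 - \left(0 + 80\right) = 2510 - 80 = 2430$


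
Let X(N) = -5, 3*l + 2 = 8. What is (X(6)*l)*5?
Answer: -50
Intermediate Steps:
l = 2 (l = -2/3 + (1/3)*8 = -2/3 + 8/3 = 2)
(X(6)*l)*5 = -5*2*5 = -10*5 = -50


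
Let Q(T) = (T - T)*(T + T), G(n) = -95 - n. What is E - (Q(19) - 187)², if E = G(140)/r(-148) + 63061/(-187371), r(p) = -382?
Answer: -13104248585/374742 ≈ -34969.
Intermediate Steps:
E = 104413/374742 (E = (-95 - 1*140)/(-382) + 63061/(-187371) = (-95 - 140)*(-1/382) + 63061*(-1/187371) = -235*(-1/382) - 63061/187371 = 235/382 - 63061/187371 = 104413/374742 ≈ 0.27863)
Q(T) = 0 (Q(T) = 0*(2*T) = 0)
E - (Q(19) - 187)² = 104413/374742 - (0 - 187)² = 104413/374742 - 1*(-187)² = 104413/374742 - 1*34969 = 104413/374742 - 34969 = -13104248585/374742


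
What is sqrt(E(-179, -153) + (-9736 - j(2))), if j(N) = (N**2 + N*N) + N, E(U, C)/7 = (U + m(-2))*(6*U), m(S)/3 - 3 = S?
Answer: sqrt(1313422) ≈ 1146.0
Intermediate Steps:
m(S) = 9 + 3*S
E(U, C) = 42*U*(3 + U) (E(U, C) = 7*((U + (9 + 3*(-2)))*(6*U)) = 7*((U + (9 - 6))*(6*U)) = 7*((U + 3)*(6*U)) = 7*((3 + U)*(6*U)) = 7*(6*U*(3 + U)) = 42*U*(3 + U))
j(N) = N + 2*N**2 (j(N) = (N**2 + N**2) + N = 2*N**2 + N = N + 2*N**2)
sqrt(E(-179, -153) + (-9736 - j(2))) = sqrt(42*(-179)*(3 - 179) + (-9736 - 2*(1 + 2*2))) = sqrt(42*(-179)*(-176) + (-9736 - 2*(1 + 4))) = sqrt(1323168 + (-9736 - 2*5)) = sqrt(1323168 + (-9736 - 1*10)) = sqrt(1323168 + (-9736 - 10)) = sqrt(1323168 - 9746) = sqrt(1313422)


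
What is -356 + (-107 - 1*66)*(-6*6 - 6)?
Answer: 6910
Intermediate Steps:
-356 + (-107 - 1*66)*(-6*6 - 6) = -356 + (-107 - 66)*(-36 - 6) = -356 - 173*(-42) = -356 + 7266 = 6910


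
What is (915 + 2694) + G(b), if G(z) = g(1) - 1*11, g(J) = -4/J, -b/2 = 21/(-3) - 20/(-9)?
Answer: 3594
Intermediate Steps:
b = 86/9 (b = -2*(21/(-3) - 20/(-9)) = -2*(21*(-⅓) - 20*(-⅑)) = -2*(-7 + 20/9) = -2*(-43/9) = 86/9 ≈ 9.5556)
G(z) = -15 (G(z) = -4/1 - 1*11 = -4*1 - 11 = -4 - 11 = -15)
(915 + 2694) + G(b) = (915 + 2694) - 15 = 3609 - 15 = 3594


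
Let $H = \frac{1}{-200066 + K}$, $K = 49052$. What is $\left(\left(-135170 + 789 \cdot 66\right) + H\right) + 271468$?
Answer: $\frac{28446809207}{151014} \approx 1.8837 \cdot 10^{5}$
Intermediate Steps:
$H = - \frac{1}{151014}$ ($H = \frac{1}{-200066 + 49052} = \frac{1}{-151014} = - \frac{1}{151014} \approx -6.6219 \cdot 10^{-6}$)
$\left(\left(-135170 + 789 \cdot 66\right) + H\right) + 271468 = \left(\left(-135170 + 789 \cdot 66\right) - \frac{1}{151014}\right) + 271468 = \left(\left(-135170 + 52074\right) - \frac{1}{151014}\right) + 271468 = \left(-83096 - \frac{1}{151014}\right) + 271468 = - \frac{12548659345}{151014} + 271468 = \frac{28446809207}{151014}$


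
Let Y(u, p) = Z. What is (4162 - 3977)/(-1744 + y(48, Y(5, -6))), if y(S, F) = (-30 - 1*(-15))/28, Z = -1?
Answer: -5180/48847 ≈ -0.10605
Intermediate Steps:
Y(u, p) = -1
y(S, F) = -15/28 (y(S, F) = (-30 + 15)*(1/28) = -15*1/28 = -15/28)
(4162 - 3977)/(-1744 + y(48, Y(5, -6))) = (4162 - 3977)/(-1744 - 15/28) = 185/(-48847/28) = 185*(-28/48847) = -5180/48847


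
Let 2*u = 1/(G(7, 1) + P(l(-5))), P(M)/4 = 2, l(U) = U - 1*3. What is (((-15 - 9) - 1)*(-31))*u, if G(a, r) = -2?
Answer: 775/12 ≈ 64.583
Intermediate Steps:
l(U) = -3 + U (l(U) = U - 3 = -3 + U)
P(M) = 8 (P(M) = 4*2 = 8)
u = 1/12 (u = 1/(2*(-2 + 8)) = (1/2)/6 = (1/2)*(1/6) = 1/12 ≈ 0.083333)
(((-15 - 9) - 1)*(-31))*u = (((-15 - 9) - 1)*(-31))*(1/12) = ((-24 - 1)*(-31))*(1/12) = -25*(-31)*(1/12) = 775*(1/12) = 775/12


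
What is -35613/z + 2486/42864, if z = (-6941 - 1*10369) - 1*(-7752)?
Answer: 1594935/421496 ≈ 3.7840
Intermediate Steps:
z = -9558 (z = (-6941 - 10369) + 7752 = -17310 + 7752 = -9558)
-35613/z + 2486/42864 = -35613/(-9558) + 2486/42864 = -35613*(-1/9558) + 2486*(1/42864) = 1319/354 + 1243/21432 = 1594935/421496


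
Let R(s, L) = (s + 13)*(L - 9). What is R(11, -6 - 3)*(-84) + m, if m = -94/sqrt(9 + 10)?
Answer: 36288 - 94*sqrt(19)/19 ≈ 36266.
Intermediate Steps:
R(s, L) = (-9 + L)*(13 + s) (R(s, L) = (13 + s)*(-9 + L) = (-9 + L)*(13 + s))
m = -94*sqrt(19)/19 ≈ -21.565
R(11, -6 - 3)*(-84) + m = (-117 - 9*11 + 13*(-6 - 3) + (-6 - 3)*11)*(-84) - 94*sqrt(19)/19 = (-117 - 99 + 13*(-9) - 9*11)*(-84) - 94*sqrt(19)/19 = (-117 - 99 - 117 - 99)*(-84) - 94*sqrt(19)/19 = -432*(-84) - 94*sqrt(19)/19 = 36288 - 94*sqrt(19)/19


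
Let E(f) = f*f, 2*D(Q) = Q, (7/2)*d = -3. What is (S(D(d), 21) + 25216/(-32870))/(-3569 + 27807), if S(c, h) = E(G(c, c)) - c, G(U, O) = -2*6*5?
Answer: 414123049/2788460710 ≈ 0.14851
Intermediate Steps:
d = -6/7 (d = (2/7)*(-3) = -6/7 ≈ -0.85714)
G(U, O) = -60 (G(U, O) = -12*5 = -60)
D(Q) = Q/2
E(f) = f²
S(c, h) = 3600 - c (S(c, h) = (-60)² - c = 3600 - c)
(S(D(d), 21) + 25216/(-32870))/(-3569 + 27807) = ((3600 - (-6)/(2*7)) + 25216/(-32870))/(-3569 + 27807) = ((3600 - 1*(-3/7)) + 25216*(-1/32870))/24238 = ((3600 + 3/7) - 12608/16435)*(1/24238) = (25203/7 - 12608/16435)*(1/24238) = (414123049/115045)*(1/24238) = 414123049/2788460710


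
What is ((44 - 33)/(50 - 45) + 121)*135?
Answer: 16632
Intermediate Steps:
((44 - 33)/(50 - 45) + 121)*135 = (11/5 + 121)*135 = (616/5)*135 = 16632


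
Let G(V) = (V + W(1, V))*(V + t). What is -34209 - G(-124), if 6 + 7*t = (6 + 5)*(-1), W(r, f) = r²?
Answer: -348318/7 ≈ -49760.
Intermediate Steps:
t = -17/7 (t = -6/7 + ((6 + 5)*(-1))/7 = -6/7 + (11*(-1))/7 = -6/7 + (⅐)*(-11) = -6/7 - 11/7 = -17/7 ≈ -2.4286)
G(V) = (1 + V)*(-17/7 + V) (G(V) = (V + 1²)*(V - 17/7) = (V + 1)*(-17/7 + V) = (1 + V)*(-17/7 + V))
-34209 - G(-124) = -34209 - (-17/7 + (-124)² - 10/7*(-124)) = -34209 - (-17/7 + 15376 + 1240/7) = -34209 - 1*108855/7 = -34209 - 108855/7 = -348318/7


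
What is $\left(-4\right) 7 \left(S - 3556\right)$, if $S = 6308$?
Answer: $-77056$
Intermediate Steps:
$\left(-4\right) 7 \left(S - 3556\right) = \left(-4\right) 7 \left(6308 - 3556\right) = \left(-28\right) 2752 = -77056$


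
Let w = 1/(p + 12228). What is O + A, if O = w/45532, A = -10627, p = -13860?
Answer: -789673496449/74308224 ≈ -10627.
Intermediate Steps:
w = -1/1632 (w = 1/(-13860 + 12228) = 1/(-1632) = -1/1632 ≈ -0.00061275)
O = -1/74308224 (O = -1/1632/45532 = -1/1632*1/45532 = -1/74308224 ≈ -1.3457e-8)
O + A = -1/74308224 - 10627 = -789673496449/74308224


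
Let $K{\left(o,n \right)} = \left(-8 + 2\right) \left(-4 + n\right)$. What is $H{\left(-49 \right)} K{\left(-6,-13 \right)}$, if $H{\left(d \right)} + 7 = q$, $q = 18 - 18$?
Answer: $-714$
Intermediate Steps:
$q = 0$
$K{\left(o,n \right)} = 24 - 6 n$ ($K{\left(o,n \right)} = - 6 \left(-4 + n\right) = 24 - 6 n$)
$H{\left(d \right)} = -7$ ($H{\left(d \right)} = -7 + 0 = -7$)
$H{\left(-49 \right)} K{\left(-6,-13 \right)} = - 7 \left(24 - -78\right) = - 7 \left(24 + 78\right) = \left(-7\right) 102 = -714$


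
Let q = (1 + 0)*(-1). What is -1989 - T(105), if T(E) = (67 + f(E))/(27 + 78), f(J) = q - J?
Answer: -69602/35 ≈ -1988.6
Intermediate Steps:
q = -1 (q = 1*(-1) = -1)
f(J) = -1 - J
T(E) = 22/35 - E/105 (T(E) = (67 + (-1 - E))/(27 + 78) = (66 - E)/105 = (66 - E)*(1/105) = 22/35 - E/105)
-1989 - T(105) = -1989 - (22/35 - 1/105*105) = -1989 - (22/35 - 1) = -1989 - 1*(-13/35) = -1989 + 13/35 = -69602/35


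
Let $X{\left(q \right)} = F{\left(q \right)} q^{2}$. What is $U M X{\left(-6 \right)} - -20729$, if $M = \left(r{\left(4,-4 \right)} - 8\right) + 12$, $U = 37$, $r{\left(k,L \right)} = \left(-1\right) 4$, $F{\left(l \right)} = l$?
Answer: $20729$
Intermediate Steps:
$r{\left(k,L \right)} = -4$
$X{\left(q \right)} = q^{3}$ ($X{\left(q \right)} = q q^{2} = q^{3}$)
$M = 0$ ($M = \left(-4 - 8\right) + 12 = -12 + 12 = 0$)
$U M X{\left(-6 \right)} - -20729 = 37 \cdot 0 \left(-6\right)^{3} - -20729 = 0 \left(-216\right) + 20729 = 0 + 20729 = 20729$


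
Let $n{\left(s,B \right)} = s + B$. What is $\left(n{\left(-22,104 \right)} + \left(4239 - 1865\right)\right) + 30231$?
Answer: $32687$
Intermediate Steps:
$n{\left(s,B \right)} = B + s$
$\left(n{\left(-22,104 \right)} + \left(4239 - 1865\right)\right) + 30231 = \left(\left(104 - 22\right) + \left(4239 - 1865\right)\right) + 30231 = \left(82 + \left(4239 - 1865\right)\right) + 30231 = \left(82 + 2374\right) + 30231 = 2456 + 30231 = 32687$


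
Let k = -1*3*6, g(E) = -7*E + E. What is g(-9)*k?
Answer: -972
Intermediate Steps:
g(E) = -6*E
k = -18 (k = -3*6 = -18)
g(-9)*k = -6*(-9)*(-18) = 54*(-18) = -972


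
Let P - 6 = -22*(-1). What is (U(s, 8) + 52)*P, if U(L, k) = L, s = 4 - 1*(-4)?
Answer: 1680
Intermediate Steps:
s = 8 (s = 4 + 4 = 8)
P = 28 (P = 6 - 22*(-1) = 6 + 22 = 28)
(U(s, 8) + 52)*P = (8 + 52)*28 = 60*28 = 1680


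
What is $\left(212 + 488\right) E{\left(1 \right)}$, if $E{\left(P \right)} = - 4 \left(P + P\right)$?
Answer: $-5600$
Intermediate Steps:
$E{\left(P \right)} = - 8 P$ ($E{\left(P \right)} = - 4 \cdot 2 P = - 8 P$)
$\left(212 + 488\right) E{\left(1 \right)} = \left(212 + 488\right) \left(\left(-8\right) 1\right) = 700 \left(-8\right) = -5600$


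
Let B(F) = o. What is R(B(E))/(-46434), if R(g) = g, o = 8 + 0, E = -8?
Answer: -4/23217 ≈ -0.00017229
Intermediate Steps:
o = 8
B(F) = 8
R(B(E))/(-46434) = 8/(-46434) = 8*(-1/46434) = -4/23217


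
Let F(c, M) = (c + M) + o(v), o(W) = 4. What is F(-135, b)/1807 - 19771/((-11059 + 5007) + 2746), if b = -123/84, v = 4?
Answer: 494035781/83635188 ≈ 5.9070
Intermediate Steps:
b = -41/28 (b = -123*1/84 = -41/28 ≈ -1.4643)
F(c, M) = 4 + M + c (F(c, M) = (c + M) + 4 = (M + c) + 4 = 4 + M + c)
F(-135, b)/1807 - 19771/((-11059 + 5007) + 2746) = (4 - 41/28 - 135)/1807 - 19771/((-11059 + 5007) + 2746) = -3709/28*1/1807 - 19771/(-6052 + 2746) = -3709/50596 - 19771/(-3306) = -3709/50596 - 19771*(-1/3306) = -3709/50596 + 19771/3306 = 494035781/83635188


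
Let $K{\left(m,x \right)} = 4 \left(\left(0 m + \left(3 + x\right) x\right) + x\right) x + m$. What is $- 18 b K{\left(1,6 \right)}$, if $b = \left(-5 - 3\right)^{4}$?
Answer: $-106242048$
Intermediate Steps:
$b = 4096$ ($b = \left(-8\right)^{4} = 4096$)
$K{\left(m,x \right)} = m + x \left(4 x + 4 x \left(3 + x\right)\right)$ ($K{\left(m,x \right)} = 4 \left(\left(0 + x \left(3 + x\right)\right) + x\right) x + m = 4 \left(x \left(3 + x\right) + x\right) x + m = 4 \left(x + x \left(3 + x\right)\right) x + m = \left(4 x + 4 x \left(3 + x\right)\right) x + m = x \left(4 x + 4 x \left(3 + x\right)\right) + m = m + x \left(4 x + 4 x \left(3 + x\right)\right)$)
$- 18 b K{\left(1,6 \right)} = \left(-18\right) 4096 \left(1 + 4 \cdot 6^{3} + 16 \cdot 6^{2}\right) = - 73728 \left(1 + 4 \cdot 216 + 16 \cdot 36\right) = - 73728 \left(1 + 864 + 576\right) = \left(-73728\right) 1441 = -106242048$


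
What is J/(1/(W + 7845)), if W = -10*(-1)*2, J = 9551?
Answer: 75118615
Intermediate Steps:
W = 20 (W = 10*2 = 20)
J/(1/(W + 7845)) = 9551/(1/(20 + 7845)) = 9551/(1/7865) = 9551*7865 = 75118615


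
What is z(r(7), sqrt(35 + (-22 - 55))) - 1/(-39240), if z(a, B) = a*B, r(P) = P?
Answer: 1/39240 + 7*I*sqrt(42) ≈ 2.5484e-5 + 45.365*I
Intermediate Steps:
z(a, B) = B*a
z(r(7), sqrt(35 + (-22 - 55))) - 1/(-39240) = sqrt(35 + (-22 - 55))*7 - 1/(-39240) = sqrt(35 - 77)*7 - 1*(-1/39240) = sqrt(-42)*7 + 1/39240 = (I*sqrt(42))*7 + 1/39240 = 7*I*sqrt(42) + 1/39240 = 1/39240 + 7*I*sqrt(42)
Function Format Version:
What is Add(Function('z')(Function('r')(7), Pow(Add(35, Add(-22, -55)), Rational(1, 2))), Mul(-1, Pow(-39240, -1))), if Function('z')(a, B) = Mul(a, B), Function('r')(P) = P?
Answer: Add(Rational(1, 39240), Mul(7, I, Pow(42, Rational(1, 2)))) ≈ Add(2.5484e-5, Mul(45.365, I))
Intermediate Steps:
Function('z')(a, B) = Mul(B, a)
Add(Function('z')(Function('r')(7), Pow(Add(35, Add(-22, -55)), Rational(1, 2))), Mul(-1, Pow(-39240, -1))) = Add(Mul(Pow(Add(35, Add(-22, -55)), Rational(1, 2)), 7), Mul(-1, Pow(-39240, -1))) = Add(Mul(Pow(Add(35, -77), Rational(1, 2)), 7), Mul(-1, Rational(-1, 39240))) = Add(Mul(Pow(-42, Rational(1, 2)), 7), Rational(1, 39240)) = Add(Mul(Mul(I, Pow(42, Rational(1, 2))), 7), Rational(1, 39240)) = Add(Mul(7, I, Pow(42, Rational(1, 2))), Rational(1, 39240)) = Add(Rational(1, 39240), Mul(7, I, Pow(42, Rational(1, 2))))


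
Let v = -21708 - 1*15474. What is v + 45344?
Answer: 8162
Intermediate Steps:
v = -37182 (v = -21708 - 15474 = -37182)
v + 45344 = -37182 + 45344 = 8162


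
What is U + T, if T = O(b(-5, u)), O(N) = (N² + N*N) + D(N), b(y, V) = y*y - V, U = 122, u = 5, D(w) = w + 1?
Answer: 943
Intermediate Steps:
D(w) = 1 + w
b(y, V) = y² - V
O(N) = 1 + N + 2*N² (O(N) = (N² + N*N) + (1 + N) = (N² + N²) + (1 + N) = 2*N² + (1 + N) = 1 + N + 2*N²)
T = 821 (T = 1 + ((-5)² - 1*5) + 2*((-5)² - 1*5)² = 1 + (25 - 5) + 2*(25 - 5)² = 1 + 20 + 2*20² = 1 + 20 + 2*400 = 1 + 20 + 800 = 821)
U + T = 122 + 821 = 943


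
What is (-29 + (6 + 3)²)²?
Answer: 2704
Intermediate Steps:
(-29 + (6 + 3)²)² = (-29 + 9²)² = (-29 + 81)² = 52² = 2704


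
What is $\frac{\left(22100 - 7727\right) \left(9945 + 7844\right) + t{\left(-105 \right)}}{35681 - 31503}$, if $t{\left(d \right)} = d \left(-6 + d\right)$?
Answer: $\frac{127846476}{2089} \approx 61200.0$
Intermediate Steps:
$\frac{\left(22100 - 7727\right) \left(9945 + 7844\right) + t{\left(-105 \right)}}{35681 - 31503} = \frac{\left(22100 - 7727\right) \left(9945 + 7844\right) - 105 \left(-6 - 105\right)}{35681 - 31503} = \frac{14373 \cdot 17789 - -11655}{4178} = \left(255681297 + 11655\right) \frac{1}{4178} = 255692952 \cdot \frac{1}{4178} = \frac{127846476}{2089}$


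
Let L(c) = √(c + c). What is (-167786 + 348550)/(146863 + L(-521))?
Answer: 26547543332/21568741811 - 180764*I*√1042/21568741811 ≈ 1.2308 - 0.00027053*I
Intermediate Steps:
L(c) = √2*√c (L(c) = √(2*c) = √2*√c)
(-167786 + 348550)/(146863 + L(-521)) = (-167786 + 348550)/(146863 + √2*√(-521)) = 180764/(146863 + √2*(I*√521)) = 180764/(146863 + I*√1042)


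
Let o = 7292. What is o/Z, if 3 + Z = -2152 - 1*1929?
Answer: -1823/1021 ≈ -1.7855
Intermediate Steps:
Z = -4084 (Z = -3 + (-2152 - 1*1929) = -3 + (-2152 - 1929) = -3 - 4081 = -4084)
o/Z = 7292/(-4084) = 7292*(-1/4084) = -1823/1021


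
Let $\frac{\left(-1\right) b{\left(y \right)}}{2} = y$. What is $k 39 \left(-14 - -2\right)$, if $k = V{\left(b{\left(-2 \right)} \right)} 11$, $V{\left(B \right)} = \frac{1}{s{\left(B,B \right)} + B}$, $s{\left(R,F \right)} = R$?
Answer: $- \frac{1287}{2} \approx -643.5$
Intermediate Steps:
$b{\left(y \right)} = - 2 y$
$V{\left(B \right)} = \frac{1}{2 B}$ ($V{\left(B \right)} = \frac{1}{B + B} = \frac{1}{2 B}$)
$k = \frac{11}{8}$ ($k = \frac{1}{2 \left(\left(-2\right) \left(-2\right)\right)} 11 = \frac{1}{2 \cdot 4} \cdot 11 = \frac{1}{2} \cdot \frac{1}{4} \cdot 11 = \frac{1}{8} \cdot 11 = \frac{11}{8} \approx 1.375$)
$k 39 \left(-14 - -2\right) = \frac{11}{8} \cdot 39 \left(-14 - -2\right) = \frac{429 \left(-14 + 2\right)}{8} = \frac{429}{8} \left(-12\right) = - \frac{1287}{2}$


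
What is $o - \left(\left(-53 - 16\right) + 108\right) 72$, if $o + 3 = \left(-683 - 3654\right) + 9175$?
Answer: $2027$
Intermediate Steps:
$o = 4835$ ($o = -3 + \left(\left(-683 - 3654\right) + 9175\right) = -3 + \left(-4337 + 9175\right) = -3 + 4838 = 4835$)
$o - \left(\left(-53 - 16\right) + 108\right) 72 = 4835 - \left(\left(-53 - 16\right) + 108\right) 72 = 4835 - \left(-69 + 108\right) 72 = 4835 - 39 \cdot 72 = 4835 - 2808 = 2027$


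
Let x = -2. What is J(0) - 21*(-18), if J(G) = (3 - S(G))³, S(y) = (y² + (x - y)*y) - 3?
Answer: 594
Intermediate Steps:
S(y) = -3 + y² + y*(-2 - y) (S(y) = (y² + (-2 - y)*y) - 3 = (y² + y*(-2 - y)) - 3 = -3 + y² + y*(-2 - y))
J(G) = (6 + 2*G)³ (J(G) = (3 - (-3 - 2*G))³ = (3 + (3 + 2*G))³ = (6 + 2*G)³)
J(0) - 21*(-18) = 8*(3 + 0)³ - 21*(-18) = 8*3³ + 378 = 8*27 + 378 = 216 + 378 = 594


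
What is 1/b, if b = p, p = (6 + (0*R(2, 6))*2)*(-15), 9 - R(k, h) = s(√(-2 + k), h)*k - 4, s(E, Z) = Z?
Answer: -1/90 ≈ -0.011111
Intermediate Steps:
R(k, h) = 13 - h*k (R(k, h) = 9 - (h*k - 4) = 9 - (-4 + h*k) = 9 + (4 - h*k) = 13 - h*k)
p = -90 (p = (6 + (0*(13 - 1*6*2))*2)*(-15) = (6 + (0*(13 - 12))*2)*(-15) = (6 + (0*1)*2)*(-15) = (6 + 0*2)*(-15) = (6 + 0)*(-15) = 6*(-15) = -90)
b = -90
1/b = 1/(-90) = -1/90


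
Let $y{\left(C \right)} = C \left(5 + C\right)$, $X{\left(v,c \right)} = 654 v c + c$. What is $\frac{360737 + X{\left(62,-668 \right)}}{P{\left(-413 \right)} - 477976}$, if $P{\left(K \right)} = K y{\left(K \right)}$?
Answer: $\frac{26725995}{70070128} \approx 0.38142$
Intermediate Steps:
$X{\left(v,c \right)} = c + 654 c v$ ($X{\left(v,c \right)} = 654 c v + c = c + 654 c v$)
$P{\left(K \right)} = K^{2} \left(5 + K\right)$ ($P{\left(K \right)} = K K \left(5 + K\right) = K^{2} \left(5 + K\right)$)
$\frac{360737 + X{\left(62,-668 \right)}}{P{\left(-413 \right)} - 477976} = \frac{360737 - 668 \left(1 + 654 \cdot 62\right)}{\left(-413\right)^{2} \left(5 - 413\right) - 477976} = \frac{360737 - 668 \left(1 + 40548\right)}{170569 \left(-408\right) - 477976} = \frac{360737 - 27086732}{-69592152 - 477976} = \frac{360737 - 27086732}{-70070128} = \left(-26725995\right) \left(- \frac{1}{70070128}\right) = \frac{26725995}{70070128}$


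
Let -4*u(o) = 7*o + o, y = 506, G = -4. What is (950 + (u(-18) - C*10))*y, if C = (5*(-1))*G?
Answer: 397716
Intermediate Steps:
C = 20 (C = (5*(-1))*(-4) = -5*(-4) = 20)
u(o) = -2*o (u(o) = -(7*o + o)/4 = -2*o)
(950 + (u(-18) - C*10))*y = (950 + (-2*(-18) - 20*10))*506 = (950 + (36 - 1*200))*506 = (950 + (36 - 200))*506 = (950 - 164)*506 = 786*506 = 397716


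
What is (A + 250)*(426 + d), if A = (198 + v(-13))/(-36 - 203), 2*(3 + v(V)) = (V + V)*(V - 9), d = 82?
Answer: 30108652/239 ≈ 1.2598e+5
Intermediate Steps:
v(V) = -3 + V*(-9 + V) (v(V) = -3 + ((V + V)*(V - 9))/2 = -3 + ((2*V)*(-9 + V))/2 = -3 + (2*V*(-9 + V))/2 = -3 + V*(-9 + V))
A = -481/239 (A = (198 + (-3 + (-13)**2 - 9*(-13)))/(-36 - 203) = (198 + (-3 + 169 + 117))/(-239) = (198 + 283)*(-1/239) = 481*(-1/239) = -481/239 ≈ -2.0126)
(A + 250)*(426 + d) = (-481/239 + 250)*(426 + 82) = (59269/239)*508 = 30108652/239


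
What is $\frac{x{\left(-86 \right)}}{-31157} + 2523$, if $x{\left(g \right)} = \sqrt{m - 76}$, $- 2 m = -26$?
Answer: $2523 - \frac{3 i \sqrt{7}}{31157} \approx 2523.0 - 0.00025475 i$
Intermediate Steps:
$m = 13$ ($m = \left(- \frac{1}{2}\right) \left(-26\right) = 13$)
$x{\left(g \right)} = 3 i \sqrt{7}$ ($x{\left(g \right)} = \sqrt{13 - 76} = \sqrt{-63} = 3 i \sqrt{7}$)
$\frac{x{\left(-86 \right)}}{-31157} + 2523 = \frac{3 i \sqrt{7}}{-31157} + 2523 = 3 i \sqrt{7} \left(- \frac{1}{31157}\right) + 2523 = - \frac{3 i \sqrt{7}}{31157} + 2523 = 2523 - \frac{3 i \sqrt{7}}{31157}$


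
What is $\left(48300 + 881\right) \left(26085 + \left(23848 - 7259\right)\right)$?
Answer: $2098749994$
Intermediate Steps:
$\left(48300 + 881\right) \left(26085 + \left(23848 - 7259\right)\right) = 49181 \left(26085 + 16589\right) = 49181 \cdot 42674 = 2098749994$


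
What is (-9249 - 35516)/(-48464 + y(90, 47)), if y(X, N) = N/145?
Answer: 6490925/7027233 ≈ 0.92368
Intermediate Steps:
y(X, N) = N/145 (y(X, N) = N*(1/145) = N/145)
(-9249 - 35516)/(-48464 + y(90, 47)) = (-9249 - 35516)/(-48464 + (1/145)*47) = -44765/(-48464 + 47/145) = -44765/(-7027233/145) = -44765*(-145/7027233) = 6490925/7027233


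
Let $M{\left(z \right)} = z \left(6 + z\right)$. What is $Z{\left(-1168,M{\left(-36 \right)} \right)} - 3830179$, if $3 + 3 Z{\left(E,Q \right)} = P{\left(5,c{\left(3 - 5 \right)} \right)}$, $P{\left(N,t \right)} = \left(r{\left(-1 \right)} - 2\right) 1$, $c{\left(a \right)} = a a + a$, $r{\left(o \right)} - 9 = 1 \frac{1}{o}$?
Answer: $-3830178$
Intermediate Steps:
$r{\left(o \right)} = 9 + \frac{1}{o}$ ($r{\left(o \right)} = 9 + 1 \frac{1}{o} = 9 + \frac{1}{o}$)
$c{\left(a \right)} = a + a^{2}$ ($c{\left(a \right)} = a^{2} + a = a + a^{2}$)
$P{\left(N,t \right)} = 6$ ($P{\left(N,t \right)} = \left(\left(9 + \frac{1}{-1}\right) - 2\right) 1 = \left(\left(9 - 1\right) - 2\right) 1 = \left(8 - 2\right) 1 = 6 \cdot 1 = 6$)
$Z{\left(E,Q \right)} = 1$ ($Z{\left(E,Q \right)} = -1 + \frac{1}{3} \cdot 6 = -1 + 2 = 1$)
$Z{\left(-1168,M{\left(-36 \right)} \right)} - 3830179 = 1 - 3830179 = -3830178$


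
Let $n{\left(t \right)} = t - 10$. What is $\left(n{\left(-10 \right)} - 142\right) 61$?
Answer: $-9882$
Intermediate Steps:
$n{\left(t \right)} = -10 + t$
$\left(n{\left(-10 \right)} - 142\right) 61 = \left(\left(-10 - 10\right) - 142\right) 61 = \left(-20 - 142\right) 61 = \left(-162\right) 61 = -9882$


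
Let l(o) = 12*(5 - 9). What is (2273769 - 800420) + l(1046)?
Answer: 1473301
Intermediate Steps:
l(o) = -48 (l(o) = 12*(-4) = -48)
(2273769 - 800420) + l(1046) = (2273769 - 800420) - 48 = 1473349 - 48 = 1473301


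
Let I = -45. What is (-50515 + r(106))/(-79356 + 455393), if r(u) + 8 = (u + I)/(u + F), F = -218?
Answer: -5658637/42116144 ≈ -0.13436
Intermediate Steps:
r(u) = -8 + (-45 + u)/(-218 + u) (r(u) = -8 + (u - 45)/(u - 218) = -8 + (-45 + u)/(-218 + u))
(-50515 + r(106))/(-79356 + 455393) = (-50515 + (1699 - 7*106)/(-218 + 106))/(-79356 + 455393) = (-50515 + (1699 - 742)/(-112))/376037 = (-50515 - 1/112*957)*(1/376037) = (-50515 - 957/112)*(1/376037) = -5658637/112*1/376037 = -5658637/42116144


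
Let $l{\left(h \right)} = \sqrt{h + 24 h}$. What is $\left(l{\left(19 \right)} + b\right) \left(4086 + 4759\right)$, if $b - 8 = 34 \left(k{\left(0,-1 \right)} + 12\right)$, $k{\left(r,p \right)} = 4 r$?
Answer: $3679520 + 44225 \sqrt{19} \approx 3.8723 \cdot 10^{6}$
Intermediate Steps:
$l{\left(h \right)} = 5 \sqrt{h}$ ($l{\left(h \right)} = \sqrt{25 h} = 5 \sqrt{h}$)
$b = 416$ ($b = 8 + 34 \left(4 \cdot 0 + 12\right) = 8 + 34 \left(0 + 12\right) = 8 + 34 \cdot 12 = 8 + 408 = 416$)
$\left(l{\left(19 \right)} + b\right) \left(4086 + 4759\right) = \left(5 \sqrt{19} + 416\right) \left(4086 + 4759\right) = \left(416 + 5 \sqrt{19}\right) 8845 = 3679520 + 44225 \sqrt{19}$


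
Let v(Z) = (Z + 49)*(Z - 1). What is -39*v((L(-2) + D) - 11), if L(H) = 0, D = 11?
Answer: 1911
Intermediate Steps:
v(Z) = (-1 + Z)*(49 + Z) (v(Z) = (49 + Z)*(-1 + Z) = (-1 + Z)*(49 + Z))
-39*v((L(-2) + D) - 11) = -39*(-49 + ((0 + 11) - 11)**2 + 48*((0 + 11) - 11)) = -39*(-49 + (11 - 11)**2 + 48*(11 - 11)) = -39*(-49 + 0**2 + 48*0) = -39*(-49 + 0 + 0) = -39*(-49) = 1911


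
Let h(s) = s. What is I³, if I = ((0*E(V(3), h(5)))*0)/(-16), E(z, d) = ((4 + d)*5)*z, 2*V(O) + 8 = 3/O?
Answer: 0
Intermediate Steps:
V(O) = -4 + 3/(2*O) (V(O) = -4 + (3/O)/2 = -4 + 3/(2*O))
E(z, d) = z*(20 + 5*d) (E(z, d) = (20 + 5*d)*z = z*(20 + 5*d))
I = 0 (I = ((0*(5*(-4 + (3/2)/3)*(4 + 5)))*0)/(-16) = ((0*(5*(-4 + (3/2)*(⅓))*9))*0)*(-1/16) = ((0*(5*(-4 + ½)*9))*0)*(-1/16) = ((0*(5*(-7/2)*9))*0)*(-1/16) = ((0*(-315/2))*0)*(-1/16) = (0*0)*(-1/16) = 0*(-1/16) = 0)
I³ = 0³ = 0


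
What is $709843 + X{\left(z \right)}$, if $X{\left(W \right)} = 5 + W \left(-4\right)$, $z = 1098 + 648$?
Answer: $702864$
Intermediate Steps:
$z = 1746$
$X{\left(W \right)} = 5 - 4 W$
$709843 + X{\left(z \right)} = 709843 + \left(5 - 6984\right) = 709843 - 6979 = 702864$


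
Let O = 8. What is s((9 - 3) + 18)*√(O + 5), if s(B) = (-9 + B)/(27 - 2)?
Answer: 3*√13/5 ≈ 2.1633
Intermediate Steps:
s(B) = -9/25 + B/25 (s(B) = (-9 + B)/25 = (-9 + B)*(1/25) = -9/25 + B/25)
s((9 - 3) + 18)*√(O + 5) = (-9/25 + ((9 - 3) + 18)/25)*√(8 + 5) = (-9/25 + (6 + 18)/25)*√13 = (-9/25 + (1/25)*24)*√13 = (-9/25 + 24/25)*√13 = 3*√13/5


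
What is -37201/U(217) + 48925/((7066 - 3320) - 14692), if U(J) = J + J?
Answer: -107108899/1187641 ≈ -90.186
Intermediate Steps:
U(J) = 2*J
-37201/U(217) + 48925/((7066 - 3320) - 14692) = -37201/(2*217) + 48925/((7066 - 3320) - 14692) = -37201/434 + 48925/(3746 - 14692) = -37201*1/434 + 48925/(-10946) = -37201/434 + 48925*(-1/10946) = -37201/434 - 48925/10946 = -107108899/1187641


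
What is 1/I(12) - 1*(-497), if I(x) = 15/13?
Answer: 7468/15 ≈ 497.87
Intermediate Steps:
I(x) = 15/13 (I(x) = 15*(1/13) = 15/13)
1/I(12) - 1*(-497) = 1/(15/13) - 1*(-497) = 13/15 + 497 = 7468/15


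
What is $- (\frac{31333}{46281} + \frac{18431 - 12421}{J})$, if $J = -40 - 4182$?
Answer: $\frac{72930442}{97699191} \approx 0.74648$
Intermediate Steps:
$J = -4222$ ($J = -40 - 4182 = -4222$)
$- (\frac{31333}{46281} + \frac{18431 - 12421}{J}) = - (\frac{31333}{46281} + \frac{18431 - 12421}{-4222}) = - (31333 \cdot \frac{1}{46281} + \left(18431 - 12421\right) \left(- \frac{1}{4222}\right)) = - (\frac{31333}{46281} + 6010 \left(- \frac{1}{4222}\right)) = - (\frac{31333}{46281} - \frac{3005}{2111}) = \left(-1\right) \left(- \frac{72930442}{97699191}\right) = \frac{72930442}{97699191}$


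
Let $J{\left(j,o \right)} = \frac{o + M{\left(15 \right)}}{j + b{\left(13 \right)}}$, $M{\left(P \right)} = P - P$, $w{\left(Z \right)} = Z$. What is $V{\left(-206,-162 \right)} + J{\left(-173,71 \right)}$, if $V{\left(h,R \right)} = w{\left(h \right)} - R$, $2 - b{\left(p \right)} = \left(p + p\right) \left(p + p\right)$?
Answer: $- \frac{37339}{847} \approx -44.084$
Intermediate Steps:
$b{\left(p \right)} = 2 - 4 p^{2}$ ($b{\left(p \right)} = 2 - \left(p + p\right) \left(p + p\right) = 2 - 2 p 2 p = 2 - 4 p^{2}$)
$M{\left(P \right)} = 0$
$V{\left(h,R \right)} = h - R$
$J{\left(j,o \right)} = \frac{o}{-674 + j}$ ($J{\left(j,o \right)} = \frac{o + 0}{j + \left(2 - 4 \cdot 13^{2}\right)} = \frac{o}{j + \left(2 - 676\right)} = \frac{o}{j - 674} = \frac{o}{-674 + j}$)
$V{\left(-206,-162 \right)} + J{\left(-173,71 \right)} = \left(-206 - -162\right) + \frac{71}{-674 - 173} = \left(-206 + 162\right) + \frac{71}{-847} = -44 + 71 \left(- \frac{1}{847}\right) = -44 - \frac{71}{847} = - \frac{37339}{847}$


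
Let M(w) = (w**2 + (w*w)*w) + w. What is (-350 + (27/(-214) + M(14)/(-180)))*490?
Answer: -172957946/963 ≈ -1.7960e+5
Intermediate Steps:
M(w) = w + w**2 + w**3 (M(w) = (w**2 + w**2*w) + w = (w**2 + w**3) + w = w + w**2 + w**3)
(-350 + (27/(-214) + M(14)/(-180)))*490 = (-350 + (27/(-214) + (14*(1 + 14 + 14**2))/(-180)))*490 = (-350 + (27*(-1/214) + (14*(1 + 14 + 196))*(-1/180)))*490 = (-350 + (-27/214 + (14*211)*(-1/180)))*490 = (-350 + (-27/214 + 2954*(-1/180)))*490 = (-350 + (-27/214 - 1477/90))*490 = (-350 - 79627/4815)*490 = -1764877/4815*490 = -172957946/963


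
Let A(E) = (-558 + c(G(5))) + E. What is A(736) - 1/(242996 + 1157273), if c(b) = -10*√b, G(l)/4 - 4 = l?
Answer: 165231741/1400269 ≈ 118.00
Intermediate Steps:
G(l) = 16 + 4*l
A(E) = -618 + E (A(E) = (-558 - 10*√(16 + 4*5)) + E = (-558 - 10*√(16 + 20)) + E = (-558 - 10*√36) + E = (-558 - 10*6) + E = (-558 - 60) + E = -618 + E)
A(736) - 1/(242996 + 1157273) = (-618 + 736) - 1/(242996 + 1157273) = 118 - 1/1400269 = 165231741/1400269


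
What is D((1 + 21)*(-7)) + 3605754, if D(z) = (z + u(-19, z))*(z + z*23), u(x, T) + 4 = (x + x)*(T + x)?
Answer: -20107782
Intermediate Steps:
u(x, T) = -4 + 2*x*(T + x) (u(x, T) = -4 + (x + x)*(T + x) = -4 + (2*x)*(T + x) = -4 + 2*x*(T + x))
D(z) = 24*z*(718 - 37*z) (D(z) = (z + (-4 + 2*(-19)² + 2*z*(-19)))*(z + z*23) = (z + (-4 + 2*361 - 38*z))*(z + 23*z) = (z + (-4 + 722 - 38*z))*(24*z) = (z + (718 - 38*z))*(24*z) = (718 - 37*z)*(24*z) = 24*z*(718 - 37*z))
D((1 + 21)*(-7)) + 3605754 = 24*((1 + 21)*(-7))*(718 - 37*(1 + 21)*(-7)) + 3605754 = 24*(22*(-7))*(718 - 814*(-7)) + 3605754 = 24*(-154)*(718 - 37*(-154)) + 3605754 = 24*(-154)*(718 + 5698) + 3605754 = 24*(-154)*6416 + 3605754 = -23713536 + 3605754 = -20107782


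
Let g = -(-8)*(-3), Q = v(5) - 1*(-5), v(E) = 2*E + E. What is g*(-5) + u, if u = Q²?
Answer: 520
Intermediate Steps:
v(E) = 3*E
Q = 20 (Q = 3*5 - 1*(-5) = 15 + 5 = 20)
u = 400 (u = 20² = 400)
g = -24 (g = -4*(-2)*(-3) = 8*(-3) = -24)
g*(-5) + u = -24*(-5) + 400 = 120 + 400 = 520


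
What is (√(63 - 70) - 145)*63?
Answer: -9135 + 63*I*√7 ≈ -9135.0 + 166.68*I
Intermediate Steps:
(√(63 - 70) - 145)*63 = (√(-7) - 145)*63 = (I*√7 - 145)*63 = (-145 + I*√7)*63 = -9135 + 63*I*√7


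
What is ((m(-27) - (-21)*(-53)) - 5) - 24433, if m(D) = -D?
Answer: -25524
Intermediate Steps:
((m(-27) - (-21)*(-53)) - 5) - 24433 = ((-1*(-27) - (-21)*(-53)) - 5) - 24433 = ((27 - 1*1113) - 5) - 24433 = ((27 - 1113) - 5) - 24433 = (-1086 - 5) - 24433 = -1091 - 24433 = -25524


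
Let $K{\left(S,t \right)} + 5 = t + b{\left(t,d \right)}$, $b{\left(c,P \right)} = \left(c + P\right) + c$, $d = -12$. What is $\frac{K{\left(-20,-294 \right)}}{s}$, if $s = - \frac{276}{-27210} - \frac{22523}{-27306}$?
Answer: $- \frac{111325606290}{103397881} \approx -1076.7$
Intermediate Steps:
$s = \frac{103397881}{123832710}$ ($s = \left(-276\right) \left(- \frac{1}{27210}\right) - - \frac{22523}{27306} = \frac{46}{4535} + \frac{22523}{27306} = \frac{103397881}{123832710} \approx 0.83498$)
$b{\left(c,P \right)} = P + 2 c$ ($b{\left(c,P \right)} = \left(P + c\right) + c = P + 2 c$)
$K{\left(S,t \right)} = -17 + 3 t$ ($K{\left(S,t \right)} = -5 + \left(t + \left(-12 + 2 t\right)\right) = -5 + \left(-12 + 3 t\right) = -17 + 3 t$)
$\frac{K{\left(-20,-294 \right)}}{s} = \frac{-17 + 3 \left(-294\right)}{\frac{103397881}{123832710}} = \left(-17 - 882\right) \frac{123832710}{103397881} = \left(-899\right) \frac{123832710}{103397881} = - \frac{111325606290}{103397881}$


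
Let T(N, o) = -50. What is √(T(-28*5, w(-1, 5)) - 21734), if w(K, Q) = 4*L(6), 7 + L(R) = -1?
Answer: 2*I*√5446 ≈ 147.59*I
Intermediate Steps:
L(R) = -8 (L(R) = -7 - 1 = -8)
w(K, Q) = -32 (w(K, Q) = 4*(-8) = -32)
√(T(-28*5, w(-1, 5)) - 21734) = √(-50 - 21734) = √(-21784) = 2*I*√5446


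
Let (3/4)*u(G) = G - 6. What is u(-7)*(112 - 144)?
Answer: 1664/3 ≈ 554.67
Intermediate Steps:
u(G) = -8 + 4*G/3 (u(G) = 4*(G - 6)/3 = 4*(-6 + G)/3 = -8 + 4*G/3)
u(-7)*(112 - 144) = (-8 + (4/3)*(-7))*(112 - 144) = (-8 - 28/3)*(-32) = -52/3*(-32) = 1664/3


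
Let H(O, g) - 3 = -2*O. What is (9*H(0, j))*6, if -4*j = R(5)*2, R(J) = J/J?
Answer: 162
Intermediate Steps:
R(J) = 1
j = -1/2 (j = -2/4 = -1/4*2 = -1/2 ≈ -0.50000)
H(O, g) = 3 - 2*O
(9*H(0, j))*6 = (9*(3 - 2*0))*6 = (9*(3 + 0))*6 = (9*3)*6 = 27*6 = 162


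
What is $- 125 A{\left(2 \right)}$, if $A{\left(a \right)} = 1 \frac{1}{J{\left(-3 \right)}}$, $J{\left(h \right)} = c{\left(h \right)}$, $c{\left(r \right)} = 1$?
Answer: $-125$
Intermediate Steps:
$J{\left(h \right)} = 1$
$A{\left(a \right)} = 1$ ($A{\left(a \right)} = 1 \cdot 1^{-1} = 1 \cdot 1 = 1$)
$- 125 A{\left(2 \right)} = \left(-125\right) 1 = -125$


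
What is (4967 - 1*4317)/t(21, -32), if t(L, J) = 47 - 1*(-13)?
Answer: 65/6 ≈ 10.833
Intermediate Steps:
t(L, J) = 60 (t(L, J) = 47 + 13 = 60)
(4967 - 1*4317)/t(21, -32) = (4967 - 1*4317)/60 = (4967 - 4317)*(1/60) = 650*(1/60) = 65/6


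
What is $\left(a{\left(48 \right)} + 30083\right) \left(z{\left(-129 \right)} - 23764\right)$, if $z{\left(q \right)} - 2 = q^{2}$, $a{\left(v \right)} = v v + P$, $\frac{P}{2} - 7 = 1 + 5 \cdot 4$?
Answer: $-231026603$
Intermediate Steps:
$P = 56$ ($P = 14 + 2 \left(1 + 5 \cdot 4\right) = 14 + 2 \left(1 + 20\right) = 14 + 2 \cdot 21 = 14 + 42 = 56$)
$a{\left(v \right)} = 56 + v^{2}$ ($a{\left(v \right)} = v v + 56 = v^{2} + 56 = 56 + v^{2}$)
$z{\left(q \right)} = 2 + q^{2}$
$\left(a{\left(48 \right)} + 30083\right) \left(z{\left(-129 \right)} - 23764\right) = \left(\left(56 + 48^{2}\right) + 30083\right) \left(\left(2 + \left(-129\right)^{2}\right) - 23764\right) = \left(\left(56 + 2304\right) + 30083\right) \left(\left(2 + 16641\right) - 23764\right) = \left(2360 + 30083\right) \left(16643 - 23764\right) = 32443 \left(-7121\right) = -231026603$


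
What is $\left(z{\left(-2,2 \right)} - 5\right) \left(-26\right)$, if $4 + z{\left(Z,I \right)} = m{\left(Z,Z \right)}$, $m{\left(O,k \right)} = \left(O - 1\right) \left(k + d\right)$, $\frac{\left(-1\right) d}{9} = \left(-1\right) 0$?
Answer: $78$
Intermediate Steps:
$d = 0$ ($d = - 9 \left(\left(-1\right) 0\right) = \left(-9\right) 0 = 0$)
$m{\left(O,k \right)} = k \left(-1 + O\right)$ ($m{\left(O,k \right)} = \left(O - 1\right) \left(k + 0\right) = \left(-1 + O\right) k = k \left(-1 + O\right)$)
$z{\left(Z,I \right)} = -4 + Z \left(-1 + Z\right)$
$\left(z{\left(-2,2 \right)} - 5\right) \left(-26\right) = \left(\left(-4 + \left(-2\right)^{2} - -2\right) - 5\right) \left(-26\right) = \left(\left(-4 + 4 + 2\right) - 5\right) \left(-26\right) = \left(2 - 5\right) \left(-26\right) = \left(-3\right) \left(-26\right) = 78$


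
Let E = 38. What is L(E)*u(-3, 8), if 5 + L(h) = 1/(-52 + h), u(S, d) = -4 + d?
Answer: -142/7 ≈ -20.286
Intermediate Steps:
L(h) = -5 + 1/(-52 + h)
L(E)*u(-3, 8) = ((261 - 5*38)/(-52 + 38))*(-4 + 8) = ((261 - 190)/(-14))*4 = -1/14*71*4 = -71/14*4 = -142/7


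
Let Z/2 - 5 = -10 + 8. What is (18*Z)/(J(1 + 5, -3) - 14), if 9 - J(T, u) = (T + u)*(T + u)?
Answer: -54/7 ≈ -7.7143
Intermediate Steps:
J(T, u) = 9 - (T + u)**2 (J(T, u) = 9 - (T + u)*(T + u) = 9 - (T + u)**2)
Z = 6 (Z = 10 + 2*(-10 + 8) = 10 + 2*(-2) = 10 - 4 = 6)
(18*Z)/(J(1 + 5, -3) - 14) = (18*6)/((9 - ((1 + 5) - 3)**2) - 14) = 108/((9 - (6 - 3)**2) - 14) = 108/((9 - 1*3**2) - 14) = 108/((9 - 1*9) - 14) = 108/((9 - 9) - 14) = 108/(0 - 14) = 108/(-14) = 108*(-1/14) = -54/7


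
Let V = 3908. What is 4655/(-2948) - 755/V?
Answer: -2552185/1440098 ≈ -1.7722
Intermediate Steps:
4655/(-2948) - 755/V = 4655/(-2948) - 755/3908 = 4655*(-1/2948) - 755*1/3908 = -4655/2948 - 755/3908 = -2552185/1440098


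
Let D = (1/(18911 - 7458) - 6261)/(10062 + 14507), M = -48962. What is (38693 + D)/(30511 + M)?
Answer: -10887703467369/5191903955407 ≈ -2.0971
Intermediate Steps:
D = -71707232/281388757 (D = (1/11453 - 6261)/24569 = (1/11453 - 6261)*(1/24569) = -71707232/11453*1/24569 = -71707232/281388757 ≈ -0.25483)
(38693 + D)/(30511 + M) = (38693 - 71707232/281388757)/(30511 - 48962) = (10887703467369/281388757)/(-18451) = (10887703467369/281388757)*(-1/18451) = -10887703467369/5191903955407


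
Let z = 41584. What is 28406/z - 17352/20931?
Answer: -21166597/145065784 ≈ -0.14591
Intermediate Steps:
28406/z - 17352/20931 = 28406/41584 - 17352/20931 = 28406*(1/41584) - 17352*1/20931 = 14203/20792 - 5784/6977 = -21166597/145065784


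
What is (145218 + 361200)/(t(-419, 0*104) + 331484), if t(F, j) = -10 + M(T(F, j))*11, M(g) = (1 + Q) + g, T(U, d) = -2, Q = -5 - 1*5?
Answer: 15346/10041 ≈ 1.5283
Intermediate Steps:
Q = -10 (Q = -5 - 5 = -10)
M(g) = -9 + g (M(g) = (1 - 10) + g = -9 + g)
t(F, j) = -131 (t(F, j) = -10 + (-9 - 2)*11 = -10 - 11*11 = -10 - 121 = -131)
(145218 + 361200)/(t(-419, 0*104) + 331484) = (145218 + 361200)/(-131 + 331484) = 506418/331353 = 506418*(1/331353) = 15346/10041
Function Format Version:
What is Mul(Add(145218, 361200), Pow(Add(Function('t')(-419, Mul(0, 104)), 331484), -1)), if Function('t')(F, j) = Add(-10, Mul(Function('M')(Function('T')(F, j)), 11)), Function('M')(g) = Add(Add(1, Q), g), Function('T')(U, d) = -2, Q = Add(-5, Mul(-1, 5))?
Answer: Rational(15346, 10041) ≈ 1.5283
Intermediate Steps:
Q = -10 (Q = Add(-5, -5) = -10)
Function('M')(g) = Add(-9, g) (Function('M')(g) = Add(Add(1, -10), g) = Add(-9, g))
Function('t')(F, j) = -131 (Function('t')(F, j) = Add(-10, Mul(Add(-9, -2), 11)) = Add(-10, Mul(-11, 11)) = Add(-10, -121) = -131)
Mul(Add(145218, 361200), Pow(Add(Function('t')(-419, Mul(0, 104)), 331484), -1)) = Mul(Add(145218, 361200), Pow(Add(-131, 331484), -1)) = Mul(506418, Pow(331353, -1)) = Mul(506418, Rational(1, 331353)) = Rational(15346, 10041)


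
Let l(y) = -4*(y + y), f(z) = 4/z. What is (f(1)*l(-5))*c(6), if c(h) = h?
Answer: 960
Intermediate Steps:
l(y) = -8*y
(f(1)*l(-5))*c(6) = ((4/1)*(-8*(-5)))*6 = ((4*1)*40)*6 = (4*40)*6 = 160*6 = 960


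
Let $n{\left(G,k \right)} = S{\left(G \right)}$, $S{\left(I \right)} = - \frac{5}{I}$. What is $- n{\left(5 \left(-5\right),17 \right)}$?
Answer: $- \frac{1}{5} \approx -0.2$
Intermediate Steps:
$n{\left(G,k \right)} = - \frac{5}{G}$
$- n{\left(5 \left(-5\right),17 \right)} = - \frac{-5}{5 \left(-5\right)} = - \frac{-5}{-25} = - \frac{\left(-5\right) \left(-1\right)}{25} = \left(-1\right) \frac{1}{5} = - \frac{1}{5}$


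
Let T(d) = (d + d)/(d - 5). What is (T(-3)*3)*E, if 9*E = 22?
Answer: 11/2 ≈ 5.5000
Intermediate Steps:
T(d) = 2*d/(-5 + d) (T(d) = (2*d)/(-5 + d) = 2*d/(-5 + d))
E = 22/9 (E = (1/9)*22 = 22/9 ≈ 2.4444)
(T(-3)*3)*E = ((2*(-3)/(-5 - 3))*3)*(22/9) = ((2*(-3)/(-8))*3)*(22/9) = ((2*(-3)*(-1/8))*3)*(22/9) = ((3/4)*3)*(22/9) = (9/4)*(22/9) = 11/2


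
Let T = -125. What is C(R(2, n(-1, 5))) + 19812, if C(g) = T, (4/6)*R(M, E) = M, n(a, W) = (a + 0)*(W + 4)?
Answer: 19687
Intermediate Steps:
n(a, W) = a*(4 + W)
R(M, E) = 3*M/2
C(g) = -125
C(R(2, n(-1, 5))) + 19812 = -125 + 19812 = 19687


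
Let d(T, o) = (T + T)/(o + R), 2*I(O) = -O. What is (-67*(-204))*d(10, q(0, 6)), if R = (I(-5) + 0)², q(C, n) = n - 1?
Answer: 72896/3 ≈ 24299.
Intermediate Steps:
I(O) = -O/2 (I(O) = (-O)/2 = -O/2)
q(C, n) = -1 + n
R = 25/4 (R = (-½*(-5) + 0)² = (5/2 + 0)² = (5/2)² = 25/4 ≈ 6.2500)
d(T, o) = 2*T/(25/4 + o) (d(T, o) = (T + T)/(o + 25/4) = (2*T)/(25/4 + o) = 2*T/(25/4 + o))
(-67*(-204))*d(10, q(0, 6)) = (-67*(-204))*(8*10/(25 + 4*(-1 + 6))) = 13668*(8*10/(25 + 4*5)) = 13668*(8*10/(25 + 20)) = 13668*(8*10/45) = 13668*(8*10*(1/45)) = 13668*(16/9) = 72896/3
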